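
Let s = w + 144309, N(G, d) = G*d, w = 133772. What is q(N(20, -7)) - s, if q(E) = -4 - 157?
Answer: -278242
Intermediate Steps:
s = 278081 (s = 133772 + 144309 = 278081)
q(E) = -161
q(N(20, -7)) - s = -161 - 1*278081 = -161 - 278081 = -278242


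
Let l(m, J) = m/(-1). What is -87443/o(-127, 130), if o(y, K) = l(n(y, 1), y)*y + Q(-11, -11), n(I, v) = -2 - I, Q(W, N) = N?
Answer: -87443/15864 ≈ -5.5120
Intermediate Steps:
l(m, J) = -m
o(y, K) = -11 + y*(2 + y) (o(y, K) = (-(-2 - y))*y - 11 = (2 + y)*y - 11 = y*(2 + y) - 11 = -11 + y*(2 + y))
-87443/o(-127, 130) = -87443/(-11 - 127*(2 - 127)) = -87443/(-11 - 127*(-125)) = -87443/(-11 + 15875) = -87443/15864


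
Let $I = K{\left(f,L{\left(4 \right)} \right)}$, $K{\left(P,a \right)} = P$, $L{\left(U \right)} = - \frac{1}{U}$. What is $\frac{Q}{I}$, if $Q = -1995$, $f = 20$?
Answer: $- \frac{399}{4} \approx -99.75$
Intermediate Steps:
$I = 20$
$\frac{Q}{I} = - \frac{1995}{20} = \left(-1995\right) \frac{1}{20} = - \frac{399}{4}$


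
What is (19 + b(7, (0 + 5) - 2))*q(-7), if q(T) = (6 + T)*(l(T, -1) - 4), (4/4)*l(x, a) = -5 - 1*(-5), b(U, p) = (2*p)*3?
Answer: 148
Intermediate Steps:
b(U, p) = 6*p
l(x, a) = 0 (l(x, a) = -5 - 1*(-5) = -5 + 5 = 0)
q(T) = -24 - 4*T (q(T) = (6 + T)*(0 - 4) = (6 + T)*(-4) = -24 - 4*T)
(19 + b(7, (0 + 5) - 2))*q(-7) = (19 + 6*((0 + 5) - 2))*(-24 - 4*(-7)) = (19 + 6*(5 - 2))*(-24 + 28) = (19 + 6*3)*4 = (19 + 18)*4 = 37*4 = 148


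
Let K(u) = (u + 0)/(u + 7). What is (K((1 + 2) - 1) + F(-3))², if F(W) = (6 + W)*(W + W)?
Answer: 25600/81 ≈ 316.05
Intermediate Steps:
F(W) = 2*W*(6 + W) (F(W) = (6 + W)*(2*W) = 2*W*(6 + W))
K(u) = u/(7 + u)
(K((1 + 2) - 1) + F(-3))² = (((1 + 2) - 1)/(7 + ((1 + 2) - 1)) + 2*(-3)*(6 - 3))² = ((3 - 1)/(7 + (3 - 1)) + 2*(-3)*3)² = (2/(7 + 2) - 18)² = (2/9 - 18)² = (-160/9)² = 25600/81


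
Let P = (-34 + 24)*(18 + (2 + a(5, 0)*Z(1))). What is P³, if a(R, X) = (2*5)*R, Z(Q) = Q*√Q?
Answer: -343000000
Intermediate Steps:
Z(Q) = Q^(3/2)
a(R, X) = 10*R
P = -700 (P = (-34 + 24)*(18 + (2 + (10*5)*1^(3/2))) = -10*(18 + (2 + 50*1)) = -10*(18 + (2 + 50)) = -10*(18 + 52) = -10*70 = -700)
P³ = (-700)³ = -343000000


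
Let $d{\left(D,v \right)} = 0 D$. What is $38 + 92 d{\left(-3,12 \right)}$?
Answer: $38$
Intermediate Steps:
$d{\left(D,v \right)} = 0$
$38 + 92 d{\left(-3,12 \right)} = 38 + 92 \cdot 0 = 38 + 0 = 38$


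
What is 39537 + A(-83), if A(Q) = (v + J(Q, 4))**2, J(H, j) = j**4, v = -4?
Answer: 103041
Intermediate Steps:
A(Q) = 63504 (A(Q) = (-4 + 4**4)**2 = (-4 + 256)**2 = 252**2 = 63504)
39537 + A(-83) = 39537 + 63504 = 103041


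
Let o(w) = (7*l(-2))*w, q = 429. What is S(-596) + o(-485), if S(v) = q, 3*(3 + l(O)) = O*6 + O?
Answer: 79372/3 ≈ 26457.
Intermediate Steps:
l(O) = -3 + 7*O/3 (l(O) = -3 + (O*6 + O)/3 = -3 + (6*O + O)/3 = -3 + (7*O)/3 = -3 + 7*O/3)
o(w) = -161*w/3 (o(w) = (7*(-3 + (7/3)*(-2)))*w = (7*(-3 - 14/3))*w = (7*(-23/3))*w = -161*w/3)
S(v) = 429
S(-596) + o(-485) = 429 - 161/3*(-485) = 429 + 78085/3 = 79372/3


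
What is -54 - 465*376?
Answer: -174894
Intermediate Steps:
-54 - 465*376 = -54 - 174840 = -174894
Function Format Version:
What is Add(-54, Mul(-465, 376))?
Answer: -174894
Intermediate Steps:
Add(-54, Mul(-465, 376)) = Add(-54, -174840) = -174894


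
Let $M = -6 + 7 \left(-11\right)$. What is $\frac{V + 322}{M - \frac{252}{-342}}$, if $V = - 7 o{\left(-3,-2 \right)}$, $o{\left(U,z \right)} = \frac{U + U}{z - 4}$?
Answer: $- \frac{1995}{521} \approx -3.8292$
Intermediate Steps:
$M = -83$ ($M = -6 - 77 = -83$)
$o{\left(U,z \right)} = \frac{2 U}{-4 + z}$
$V = -7$ ($V = - 7 \cdot 2 \left(-3\right) \frac{1}{-4 - 2} = - 7 \cdot 2 \left(-3\right) \frac{1}{-6} = - 7 \cdot 2 \left(-3\right) \left(- \frac{1}{6}\right) = \left(-7\right) 1 = -7$)
$\frac{V + 322}{M - \frac{252}{-342}} = \frac{-7 + 322}{-83 - \frac{252}{-342}} = \frac{315}{-83 - - \frac{14}{19}} = \frac{315}{-83 + \frac{14}{19}} = \frac{315}{- \frac{1563}{19}} = 315 \left(- \frac{19}{1563}\right) = - \frac{1995}{521}$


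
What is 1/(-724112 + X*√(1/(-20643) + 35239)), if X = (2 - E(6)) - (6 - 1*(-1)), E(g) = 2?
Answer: -533851572/386567056486381 + √3754129147167/773134112972762 ≈ -1.3785e-6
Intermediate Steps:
X = -7 (X = (2 - 1*2) - (6 - 1*(-1)) = (2 - 2) - (6 + 1) = 0 - 1*7 = 0 - 7 = -7)
1/(-724112 + X*√(1/(-20643) + 35239)) = 1/(-724112 - 7*√(1/(-20643) + 35239)) = 1/(-724112 - 7*√(-1/20643 + 35239)) = 1/(-724112 - 2*√3754129147167/2949)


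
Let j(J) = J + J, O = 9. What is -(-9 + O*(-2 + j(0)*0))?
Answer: 27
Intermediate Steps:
j(J) = 2*J
-(-9 + O*(-2 + j(0)*0)) = -(-9 + 9*(-2 + (2*0)*0)) = -(-9 + 9*(-2 + 0*0)) = -(-9 + 9*(-2 + 0)) = -(-9 + 9*(-2)) = -(-9 - 18) = -1*(-27) = 27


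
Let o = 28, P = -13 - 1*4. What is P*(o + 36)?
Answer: -1088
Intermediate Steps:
P = -17 (P = -13 - 4 = -17)
P*(o + 36) = -17*(28 + 36) = -17*64 = -1088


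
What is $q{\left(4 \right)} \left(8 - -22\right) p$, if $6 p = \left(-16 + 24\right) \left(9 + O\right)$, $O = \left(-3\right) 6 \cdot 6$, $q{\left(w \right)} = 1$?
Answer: $-3960$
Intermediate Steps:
$O = -108$ ($O = \left(-18\right) 6 = -108$)
$p = -132$ ($p = \frac{\left(-16 + 24\right) \left(9 - 108\right)}{6} = \frac{8 \left(-99\right)}{6} = \frac{1}{6} \left(-792\right) = -132$)
$q{\left(4 \right)} \left(8 - -22\right) p = 1 \left(8 - -22\right) \left(-132\right) = 1 \left(8 + 22\right) \left(-132\right) = 1 \cdot 30 \left(-132\right) = 30 \left(-132\right) = -3960$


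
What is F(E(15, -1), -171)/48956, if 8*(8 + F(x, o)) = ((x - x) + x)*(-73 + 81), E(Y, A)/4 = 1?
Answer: -1/12239 ≈ -8.1706e-5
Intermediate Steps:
E(Y, A) = 4 (E(Y, A) = 4*1 = 4)
F(x, o) = -8 + x (F(x, o) = -8 + (((x - x) + x)*(-73 + 81))/8 = -8 + ((0 + x)*8)/8 = -8 + (x*8)/8 = -8 + (8*x)/8 = -8 + x)
F(E(15, -1), -171)/48956 = (-8 + 4)/48956 = -4*1/48956 = -1/12239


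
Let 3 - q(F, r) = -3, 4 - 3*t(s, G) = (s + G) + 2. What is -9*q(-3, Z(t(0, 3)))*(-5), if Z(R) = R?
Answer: 270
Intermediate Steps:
t(s, G) = 2/3 - G/3 - s/3 (t(s, G) = 4/3 - ((s + G) + 2)/3 = 4/3 - ((G + s) + 2)/3 = 4/3 - (2 + G + s)/3 = 4/3 + (-2/3 - G/3 - s/3) = 2/3 - G/3 - s/3)
q(F, r) = 6 (q(F, r) = 3 - 1*(-3) = 3 + 3 = 6)
-9*q(-3, Z(t(0, 3)))*(-5) = -9*6*(-5) = -54*(-5) = 270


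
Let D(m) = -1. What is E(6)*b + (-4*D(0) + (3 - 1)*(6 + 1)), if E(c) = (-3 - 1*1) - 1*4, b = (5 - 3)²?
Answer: -14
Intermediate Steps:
b = 4 (b = 2² = 4)
E(c) = -8 (E(c) = (-3 - 1) - 4 = -4 - 4 = -8)
E(6)*b + (-4*D(0) + (3 - 1)*(6 + 1)) = -8*4 + (-4*(-1) + (3 - 1)*(6 + 1)) = -32 + (4 + 2*7) = -32 + (4 + 14) = -32 + 18 = -14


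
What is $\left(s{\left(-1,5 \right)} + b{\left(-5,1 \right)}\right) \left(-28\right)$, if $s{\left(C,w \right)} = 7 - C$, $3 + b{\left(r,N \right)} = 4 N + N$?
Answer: $-280$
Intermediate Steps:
$b{\left(r,N \right)} = -3 + 5 N$ ($b{\left(r,N \right)} = -3 + \left(4 N + N\right) = -3 + 5 N$)
$\left(s{\left(-1,5 \right)} + b{\left(-5,1 \right)}\right) \left(-28\right) = \left(\left(7 - -1\right) + \left(-3 + 5 \cdot 1\right)\right) \left(-28\right) = \left(\left(7 + 1\right) + \left(-3 + 5\right)\right) \left(-28\right) = \left(8 + 2\right) \left(-28\right) = 10 \left(-28\right) = -280$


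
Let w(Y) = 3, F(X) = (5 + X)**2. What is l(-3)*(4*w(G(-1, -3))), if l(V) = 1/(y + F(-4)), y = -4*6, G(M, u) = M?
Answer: -12/23 ≈ -0.52174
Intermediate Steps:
y = -24
l(V) = -1/23 (l(V) = 1/(-24 + (5 - 4)**2) = 1/(-24 + 1**2) = 1/(-24 + 1) = 1/(-23) = -1/23)
l(-3)*(4*w(G(-1, -3))) = -4*3/23 = -1/23*12 = -12/23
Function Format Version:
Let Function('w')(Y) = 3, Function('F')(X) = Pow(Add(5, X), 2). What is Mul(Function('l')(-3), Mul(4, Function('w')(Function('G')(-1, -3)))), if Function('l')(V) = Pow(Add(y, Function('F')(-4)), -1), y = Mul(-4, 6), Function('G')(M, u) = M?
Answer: Rational(-12, 23) ≈ -0.52174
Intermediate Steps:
y = -24
Function('l')(V) = Rational(-1, 23) (Function('l')(V) = Pow(Add(-24, Pow(Add(5, -4), 2)), -1) = Pow(Add(-24, Pow(1, 2)), -1) = Pow(Add(-24, 1), -1) = Pow(-23, -1) = Rational(-1, 23))
Mul(Function('l')(-3), Mul(4, Function('w')(Function('G')(-1, -3)))) = Mul(Rational(-1, 23), Mul(4, 3)) = Mul(Rational(-1, 23), 12) = Rational(-12, 23)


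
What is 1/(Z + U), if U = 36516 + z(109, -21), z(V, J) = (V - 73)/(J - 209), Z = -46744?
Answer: -115/1176238 ≈ -9.7769e-5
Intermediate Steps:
z(V, J) = (-73 + V)/(-209 + J)
U = 4199322/115 (U = 36516 + (-73 + 109)/(-209 - 21) = 36516 + 36/(-230) = 36516 - 1/230*36 = 36516 - 18/115 = 4199322/115 ≈ 36516.)
1/(Z + U) = 1/(-46744 + 4199322/115) = 1/(-1176238/115) = -115/1176238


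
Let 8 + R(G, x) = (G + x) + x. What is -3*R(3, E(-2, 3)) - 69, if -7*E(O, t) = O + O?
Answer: -402/7 ≈ -57.429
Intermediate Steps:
E(O, t) = -2*O/7 (E(O, t) = -(O + O)/7 = -2*O/7)
R(G, x) = -8 + G + 2*x (R(G, x) = -8 + ((G + x) + x) = -8 + (G + 2*x) = -8 + G + 2*x)
-3*R(3, E(-2, 3)) - 69 = -3*(-8 + 3 + 2*(-2/7*(-2))) - 69 = -3*(-8 + 3 + 2*(4/7)) - 69 = -3*(-8 + 3 + 8/7) - 69 = -3*(-27/7) - 69 = 81/7 - 69 = -402/7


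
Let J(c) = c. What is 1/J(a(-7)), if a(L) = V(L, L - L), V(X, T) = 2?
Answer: 1/2 ≈ 0.50000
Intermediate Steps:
a(L) = 2
1/J(a(-7)) = 1/2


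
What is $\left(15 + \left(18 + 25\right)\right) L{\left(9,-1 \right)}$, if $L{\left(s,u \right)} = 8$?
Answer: $464$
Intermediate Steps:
$\left(15 + \left(18 + 25\right)\right) L{\left(9,-1 \right)} = \left(15 + \left(18 + 25\right)\right) 8 = \left(15 + 43\right) 8 = 58 \cdot 8 = 464$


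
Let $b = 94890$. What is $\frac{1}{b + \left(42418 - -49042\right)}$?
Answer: $\frac{1}{186350} \approx 5.3662 \cdot 10^{-6}$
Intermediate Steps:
$\frac{1}{b + \left(42418 - -49042\right)} = \frac{1}{94890 + \left(42418 - -49042\right)} = \frac{1}{94890 + \left(42418 + 49042\right)} = \frac{1}{94890 + 91460} = \frac{1}{186350}$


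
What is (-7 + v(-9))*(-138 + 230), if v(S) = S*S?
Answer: 6808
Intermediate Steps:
v(S) = S²
(-7 + v(-9))*(-138 + 230) = (-7 + (-9)²)*(-138 + 230) = (-7 + 81)*92 = 74*92 = 6808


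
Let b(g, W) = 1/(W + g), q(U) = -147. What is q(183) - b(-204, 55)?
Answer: -21902/149 ≈ -146.99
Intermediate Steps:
q(183) - b(-204, 55) = -147 - 1/(55 - 204) = -147 - 1/(-149) = -147 - 1*(-1/149) = -147 + 1/149 = -21902/149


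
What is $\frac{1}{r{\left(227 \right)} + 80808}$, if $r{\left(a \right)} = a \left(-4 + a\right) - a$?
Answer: $\frac{1}{131202} \approx 7.6218 \cdot 10^{-6}$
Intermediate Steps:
$r{\left(a \right)} = - a + a \left(-4 + a\right)$
$\frac{1}{r{\left(227 \right)} + 80808} = \frac{1}{227 \left(-5 + 227\right) + 80808} = \frac{1}{227 \cdot 222 + 80808} = \frac{1}{50394 + 80808} = \frac{1}{131202}$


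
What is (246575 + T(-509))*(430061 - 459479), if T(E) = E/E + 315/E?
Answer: -3692161072242/509 ≈ -7.2538e+9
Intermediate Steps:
T(E) = 1 + 315/E
(246575 + T(-509))*(430061 - 459479) = (246575 + (315 - 509)/(-509))*(430061 - 459479) = (246575 - 1/509*(-194))*(-29418) = (246575 + 194/509)*(-29418) = (125506869/509)*(-29418) = -3692161072242/509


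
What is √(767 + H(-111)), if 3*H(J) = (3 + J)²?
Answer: 7*√95 ≈ 68.228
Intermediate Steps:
H(J) = (3 + J)²/3
√(767 + H(-111)) = √(767 + (3 - 111)²/3) = √(767 + (⅓)*(-108)²) = √(767 + (⅓)*11664) = √(767 + 3888) = √4655 = 7*√95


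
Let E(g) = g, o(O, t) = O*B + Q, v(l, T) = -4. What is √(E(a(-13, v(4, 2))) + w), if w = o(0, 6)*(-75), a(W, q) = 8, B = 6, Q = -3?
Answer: √233 ≈ 15.264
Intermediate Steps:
o(O, t) = -3 + 6*O (o(O, t) = O*6 - 3 = 6*O - 3 = -3 + 6*O)
w = 225 (w = (-3 + 6*0)*(-75) = (-3 + 0)*(-75) = -3*(-75) = 225)
√(E(a(-13, v(4, 2))) + w) = √(8 + 225) = √233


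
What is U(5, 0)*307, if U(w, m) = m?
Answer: 0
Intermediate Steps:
U(5, 0)*307 = 0*307 = 0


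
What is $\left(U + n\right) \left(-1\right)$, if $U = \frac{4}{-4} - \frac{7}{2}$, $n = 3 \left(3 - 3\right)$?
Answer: $\frac{9}{2} \approx 4.5$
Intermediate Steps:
$n = 0$ ($n = 3 \cdot 0 = 0$)
$U = - \frac{9}{2}$ ($U = 4 \left(- \frac{1}{4}\right) - \frac{7}{2} = -1 - \frac{7}{2} = - \frac{9}{2} \approx -4.5$)
$\left(U + n\right) \left(-1\right) = \left(- \frac{9}{2} + 0\right) \left(-1\right) = \left(- \frac{9}{2}\right) \left(-1\right) = \frac{9}{2}$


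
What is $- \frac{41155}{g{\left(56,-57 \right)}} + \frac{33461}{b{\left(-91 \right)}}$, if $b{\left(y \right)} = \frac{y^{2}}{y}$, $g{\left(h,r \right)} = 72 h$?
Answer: $- \frac{2829793}{7488} \approx -377.91$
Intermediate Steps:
$b{\left(y \right)} = y$
$- \frac{41155}{g{\left(56,-57 \right)}} + \frac{33461}{b{\left(-91 \right)}} = - \frac{41155}{72 \cdot 56} + \frac{33461}{-91} = - \frac{41155}{4032} + 33461 \left(- \frac{1}{91}\right) = \left(-41155\right) \frac{1}{4032} - \frac{33461}{91} = - \frac{41155}{4032} - \frac{33461}{91} = - \frac{2829793}{7488}$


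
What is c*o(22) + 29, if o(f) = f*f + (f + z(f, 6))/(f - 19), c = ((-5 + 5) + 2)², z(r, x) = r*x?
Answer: 6511/3 ≈ 2170.3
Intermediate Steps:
c = 4 (c = (0 + 2)² = 2² = 4)
o(f) = f² + 7*f/(-19 + f) (o(f) = f*f + (f + f*6)/(f - 19) = f² + (f + 6*f)/(-19 + f) = f² + (7*f)/(-19 + f) = f² + 7*f/(-19 + f))
c*o(22) + 29 = 4*(22*(7 + 22² - 19*22)/(-19 + 22)) + 29 = 4*(22*(7 + 484 - 418)/3) + 29 = 4*(22*(⅓)*73) + 29 = 4*(1606/3) + 29 = 6424/3 + 29 = 6511/3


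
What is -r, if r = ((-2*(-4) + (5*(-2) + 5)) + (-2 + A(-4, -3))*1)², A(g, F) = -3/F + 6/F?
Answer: 0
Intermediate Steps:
A(g, F) = 3/F
r = 0 (r = ((-2*(-4) + (5*(-2) + 5)) + (-2 + 3/(-3))*1)² = ((8 + (-10 + 5)) + (-2 + 3*(-⅓))*1)² = ((8 - 5) + (-2 - 1)*1)² = (3 - 3*1)² = (3 - 3)² = 0² = 0)
-r = -1*0 = 0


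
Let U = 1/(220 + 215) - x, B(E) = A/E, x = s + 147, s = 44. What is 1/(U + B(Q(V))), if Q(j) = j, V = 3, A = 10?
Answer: -435/81634 ≈ -0.0053287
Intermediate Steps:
x = 191 (x = 44 + 147 = 191)
B(E) = 10/E
U = -83084/435 (U = 1/(220 + 215) - 1*191 = 1/435 - 191 = -83084/435 ≈ -191.00)
1/(U + B(Q(V))) = 1/(-83084/435 + 10/3) = 1/(-81634/435) = -435/81634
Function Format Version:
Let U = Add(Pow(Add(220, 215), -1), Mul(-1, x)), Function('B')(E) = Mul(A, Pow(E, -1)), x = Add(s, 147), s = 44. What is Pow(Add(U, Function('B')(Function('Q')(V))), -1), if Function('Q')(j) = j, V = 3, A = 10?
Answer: Rational(-435, 81634) ≈ -0.0053287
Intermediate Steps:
x = 191 (x = Add(44, 147) = 191)
Function('B')(E) = Mul(10, Pow(E, -1))
U = Rational(-83084, 435) (U = Add(Pow(Add(220, 215), -1), Mul(-1, 191)) = Add(Pow(435, -1), -191) = Add(Rational(1, 435), -191) = Rational(-83084, 435) ≈ -191.00)
Pow(Add(U, Function('B')(Function('Q')(V))), -1) = Pow(Add(Rational(-83084, 435), Mul(10, Pow(3, -1))), -1) = Pow(Add(Rational(-83084, 435), Mul(10, Rational(1, 3))), -1) = Pow(Add(Rational(-83084, 435), Rational(10, 3)), -1) = Pow(Rational(-81634, 435), -1) = Rational(-435, 81634)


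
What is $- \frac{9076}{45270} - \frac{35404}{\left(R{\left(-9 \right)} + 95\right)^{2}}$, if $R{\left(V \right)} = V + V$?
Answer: $- \frac{828275342}{134202915} \approx -6.1718$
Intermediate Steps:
$R{\left(V \right)} = 2 V$
$- \frac{9076}{45270} - \frac{35404}{\left(R{\left(-9 \right)} + 95\right)^{2}} = - \frac{9076}{45270} - \frac{35404}{\left(2 \left(-9\right) + 95\right)^{2}} = \left(-9076\right) \frac{1}{45270} - \frac{35404}{\left(-18 + 95\right)^{2}} = - \frac{4538}{22635} - \frac{35404}{77^{2}} = - \frac{4538}{22635} - \frac{35404}{5929} = - \frac{828275342}{134202915}$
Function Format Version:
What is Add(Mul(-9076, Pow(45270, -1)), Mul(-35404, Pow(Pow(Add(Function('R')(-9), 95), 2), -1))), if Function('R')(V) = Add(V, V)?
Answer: Rational(-828275342, 134202915) ≈ -6.1718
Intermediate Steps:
Function('R')(V) = Mul(2, V)
Add(Mul(-9076, Pow(45270, -1)), Mul(-35404, Pow(Pow(Add(Function('R')(-9), 95), 2), -1))) = Add(Mul(-9076, Pow(45270, -1)), Mul(-35404, Pow(Pow(Add(Mul(2, -9), 95), 2), -1))) = Add(Mul(-9076, Rational(1, 45270)), Mul(-35404, Pow(Pow(Add(-18, 95), 2), -1))) = Add(Rational(-4538, 22635), Mul(-35404, Pow(Pow(77, 2), -1))) = Add(Rational(-4538, 22635), Mul(-35404, Pow(5929, -1))) = Add(Rational(-4538, 22635), Mul(-35404, Rational(1, 5929))) = Add(Rational(-4538, 22635), Rational(-35404, 5929)) = Rational(-828275342, 134202915)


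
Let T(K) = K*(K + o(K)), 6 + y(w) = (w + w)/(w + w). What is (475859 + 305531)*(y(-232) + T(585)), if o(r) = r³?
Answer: 91515062846154550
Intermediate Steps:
y(w) = -5 (y(w) = -6 + (w + w)/(w + w) = -6 + (2*w)/((2*w)) = -6 + (2*w)*(1/(2*w)) = -6 + 1 = -5)
T(K) = K*(K + K³)
(475859 + 305531)*(y(-232) + T(585)) = (475859 + 305531)*(-5 + (585² + 585⁴)) = 781390*(-5 + (342225 + 117117950625)) = 781390*(-5 + 117118292850) = 781390*117118292845 = 91515062846154550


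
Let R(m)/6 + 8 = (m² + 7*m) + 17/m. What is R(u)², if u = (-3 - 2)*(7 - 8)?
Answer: 2762244/25 ≈ 1.1049e+5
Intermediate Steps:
u = 5 (u = -5*(-1) = 5)
R(m) = -48 + 6*m² + 42*m + 102/m (R(m) = -48 + 6*((m² + 7*m) + 17/m) = -48 + 6*(m² + 7*m + 17/m) = -48 + (6*m² + 42*m + 102/m) = -48 + 6*m² + 42*m + 102/m)
R(u)² = (-48 + 6*5² + 42*5 + 102/5)² = (-48 + 6*25 + 210 + 102*(⅕))² = (-48 + 150 + 210 + 102/5)² = (1662/5)² = 2762244/25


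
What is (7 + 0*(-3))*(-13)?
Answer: -91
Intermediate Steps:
(7 + 0*(-3))*(-13) = (7 + 0)*(-13) = 7*(-13) = -91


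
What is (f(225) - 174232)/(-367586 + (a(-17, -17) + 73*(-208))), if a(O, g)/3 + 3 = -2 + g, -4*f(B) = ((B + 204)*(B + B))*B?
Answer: 22066589/765672 ≈ 28.820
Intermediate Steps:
f(B) = -B²*(204 + B)/2 (f(B) = -(B + 204)*(B + B)*B/4 = -(204 + B)*(2*B)*B/4 = -2*B*(204 + B)*B/4 = -B²*(204 + B)/2)
a(O, g) = -15 + 3*g (a(O, g) = -9 + 3*(-2 + g) = -9 + (-6 + 3*g) = -15 + 3*g)
(f(225) - 174232)/(-367586 + (a(-17, -17) + 73*(-208))) = ((½)*225²*(-204 - 1*225) - 174232)/(-367586 + ((-15 + 3*(-17)) + 73*(-208))) = ((½)*50625*(-204 - 225) - 174232)/(-367586 + ((-15 - 51) - 15184)) = ((½)*50625*(-429) - 174232)/(-367586 + (-66 - 15184)) = (-21718125/2 - 174232)/(-367586 - 15250) = -22066589/2/(-382836) = -22066589/2*(-1/382836) = 22066589/765672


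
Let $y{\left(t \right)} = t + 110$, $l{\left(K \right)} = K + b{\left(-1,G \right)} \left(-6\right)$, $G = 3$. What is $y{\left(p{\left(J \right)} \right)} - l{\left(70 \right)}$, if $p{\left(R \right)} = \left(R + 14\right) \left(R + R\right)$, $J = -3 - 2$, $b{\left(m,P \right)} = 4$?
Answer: $-26$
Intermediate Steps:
$l{\left(K \right)} = -24 + K$ ($l{\left(K \right)} = K + 4 \left(-6\right) = K - 24 = -24 + K$)
$J = -5$
$p{\left(R \right)} = 2 R \left(14 + R\right)$ ($p{\left(R \right)} = \left(14 + R\right) 2 R = 2 R \left(14 + R\right)$)
$y{\left(t \right)} = 110 + t$
$y{\left(p{\left(J \right)} \right)} - l{\left(70 \right)} = \left(110 + 2 \left(-5\right) \left(14 - 5\right)\right) - \left(-24 + 70\right) = \left(110 + 2 \left(-5\right) 9\right) - 46 = \left(110 - 90\right) - 46 = 20 - 46 = -26$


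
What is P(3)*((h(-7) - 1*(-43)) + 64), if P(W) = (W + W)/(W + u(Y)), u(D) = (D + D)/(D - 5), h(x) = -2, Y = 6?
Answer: 42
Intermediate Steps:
u(D) = 2*D/(-5 + D) (u(D) = (2*D)/(-5 + D) = 2*D/(-5 + D))
P(W) = 2*W/(12 + W) (P(W) = (W + W)/(W + 2*6/(-5 + 6)) = (2*W)/(W + 2*6/1) = (2*W)/(W + 2*6*1) = (2*W)/(W + 12) = (2*W)/(12 + W) = 2*W/(12 + W))
P(3)*((h(-7) - 1*(-43)) + 64) = (2*3/(12 + 3))*((-2 - 1*(-43)) + 64) = (2*3/15)*((-2 + 43) + 64) = (2*3*(1/15))*(41 + 64) = (⅖)*105 = 42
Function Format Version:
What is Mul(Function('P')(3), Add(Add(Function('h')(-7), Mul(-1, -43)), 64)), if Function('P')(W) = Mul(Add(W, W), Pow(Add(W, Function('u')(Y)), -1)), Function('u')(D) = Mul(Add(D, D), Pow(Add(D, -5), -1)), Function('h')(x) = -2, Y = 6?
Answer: 42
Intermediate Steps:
Function('u')(D) = Mul(2, D, Pow(Add(-5, D), -1)) (Function('u')(D) = Mul(Mul(2, D), Pow(Add(-5, D), -1)) = Mul(2, D, Pow(Add(-5, D), -1)))
Function('P')(W) = Mul(2, W, Pow(Add(12, W), -1)) (Function('P')(W) = Mul(Add(W, W), Pow(Add(W, Mul(2, 6, Pow(Add(-5, 6), -1))), -1)) = Mul(Mul(2, W), Pow(Add(W, Mul(2, 6, Pow(1, -1))), -1)) = Mul(Mul(2, W), Pow(Add(W, Mul(2, 6, 1)), -1)) = Mul(Mul(2, W), Pow(Add(W, 12), -1)) = Mul(Mul(2, W), Pow(Add(12, W), -1)) = Mul(2, W, Pow(Add(12, W), -1)))
Mul(Function('P')(3), Add(Add(Function('h')(-7), Mul(-1, -43)), 64)) = Mul(Mul(2, 3, Pow(Add(12, 3), -1)), Add(Add(-2, Mul(-1, -43)), 64)) = Mul(Mul(2, 3, Pow(15, -1)), Add(Add(-2, 43), 64)) = Mul(Mul(2, 3, Rational(1, 15)), Add(41, 64)) = Mul(Rational(2, 5), 105) = 42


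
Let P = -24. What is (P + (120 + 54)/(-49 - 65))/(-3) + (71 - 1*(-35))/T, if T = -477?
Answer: 1417/171 ≈ 8.2865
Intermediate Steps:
(P + (120 + 54)/(-49 - 65))/(-3) + (71 - 1*(-35))/T = (-24 + (120 + 54)/(-49 - 65))/(-3) + (71 - 1*(-35))/(-477) = (-24 + 174/(-114))*(-⅓) + (71 + 35)*(-1/477) = (-24 + 174*(-1/114))*(-⅓) + 106*(-1/477) = (-24 - 29/19)*(-⅓) - 2/9 = -485/19*(-⅓) - 2/9 = 485/57 - 2/9 = 1417/171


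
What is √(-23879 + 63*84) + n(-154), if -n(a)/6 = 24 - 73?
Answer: 294 + I*√18587 ≈ 294.0 + 136.33*I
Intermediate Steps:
n(a) = 294 (n(a) = -6*(24 - 73) = -6*(-49) = 294)
√(-23879 + 63*84) + n(-154) = √(-23879 + 63*84) + 294 = √(-23879 + 5292) + 294 = √(-18587) + 294 = I*√18587 + 294 = 294 + I*√18587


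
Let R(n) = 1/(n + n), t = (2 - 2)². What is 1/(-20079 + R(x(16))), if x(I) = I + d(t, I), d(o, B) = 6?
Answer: -44/883475 ≈ -4.9803e-5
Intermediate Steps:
t = 0 (t = 0² = 0)
x(I) = 6 + I (x(I) = I + 6 = 6 + I)
R(n) = 1/(2*n)
1/(-20079 + R(x(16))) = 1/(-20079 + 1/(2*(6 + 16))) = 1/(-20079 + (½)/22) = 1/(-20079 + (½)*(1/22)) = 1/(-20079 + 1/44) = 1/(-883475/44) = -44/883475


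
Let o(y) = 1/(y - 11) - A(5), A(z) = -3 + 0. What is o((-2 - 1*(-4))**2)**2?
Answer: 400/49 ≈ 8.1633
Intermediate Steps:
A(z) = -3
o(y) = 3 + 1/(-11 + y) (o(y) = 1/(y - 11) - 1*(-3) = 1/(-11 + y) + 3 = 3 + 1/(-11 + y))
o((-2 - 1*(-4))**2)**2 = ((-32 + 3*(-2 - 1*(-4))**2)/(-11 + (-2 - 1*(-4))**2))**2 = ((-32 + 3*(-2 + 4)**2)/(-11 + (-2 + 4)**2))**2 = ((-32 + 3*2**2)/(-11 + 2**2))**2 = ((-32 + 3*4)/(-11 + 4))**2 = ((-32 + 12)/(-7))**2 = (-1/7*(-20))**2 = (20/7)**2 = 400/49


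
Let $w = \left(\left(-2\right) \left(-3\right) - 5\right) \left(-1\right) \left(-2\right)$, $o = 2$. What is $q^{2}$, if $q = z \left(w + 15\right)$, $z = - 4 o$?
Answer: $18496$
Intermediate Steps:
$z = -8$ ($z = \left(-4\right) 2 = -8$)
$w = 2$ ($w = \left(6 - 5\right) \left(-1\right) \left(-2\right) = 1 \left(-1\right) \left(-2\right) = \left(-1\right) \left(-2\right) = 2$)
$q = -136$ ($q = - 8 \left(2 + 15\right) = \left(-8\right) 17 = -136$)
$q^{2} = \left(-136\right)^{2} = 18496$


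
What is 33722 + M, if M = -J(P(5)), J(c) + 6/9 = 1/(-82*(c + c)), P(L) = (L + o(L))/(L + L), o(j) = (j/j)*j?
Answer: 16591555/492 ≈ 33723.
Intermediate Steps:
o(j) = j (o(j) = 1*j = j)
P(L) = 1 (P(L) = (L + L)/(L + L) = (2*L)/((2*L)) = (2*L)*(1/(2*L)) = 1)
J(c) = -2/3 - 1/(164*c) (J(c) = -2/3 + 1/(-82*(c + c)) = -2/3 + 1/(-164*c) = -2/3 - 1/(164*c))
M = 331/492 (M = -(-3 - 328*1)/(492*1) = -(-3 - 328)/492 = -(-331)/492 = -1*(-331/492) = 331/492 ≈ 0.67276)
33722 + M = 33722 + 331/492 = 16591555/492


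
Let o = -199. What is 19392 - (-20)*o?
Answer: 15412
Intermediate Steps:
19392 - (-20)*o = 19392 - (-20)*(-199) = 19392 - 1*3980 = 19392 - 3980 = 15412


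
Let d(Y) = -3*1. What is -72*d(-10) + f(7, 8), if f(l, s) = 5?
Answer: 221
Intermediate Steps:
d(Y) = -3
-72*d(-10) + f(7, 8) = -72*(-3) + 5 = 216 + 5 = 221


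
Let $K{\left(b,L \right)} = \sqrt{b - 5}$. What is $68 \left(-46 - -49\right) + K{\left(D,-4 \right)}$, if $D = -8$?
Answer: $204 + i \sqrt{13} \approx 204.0 + 3.6056 i$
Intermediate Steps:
$K{\left(b,L \right)} = \sqrt{-5 + b}$
$68 \left(-46 - -49\right) + K{\left(D,-4 \right)} = 68 \left(-46 - -49\right) + \sqrt{-5 - 8} = 68 \left(-46 + 49\right) + \sqrt{-13} = 68 \cdot 3 + i \sqrt{13} = 204 + i \sqrt{13}$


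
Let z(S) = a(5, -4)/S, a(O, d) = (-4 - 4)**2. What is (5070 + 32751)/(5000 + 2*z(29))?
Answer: 365603/48376 ≈ 7.5575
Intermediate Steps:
a(O, d) = 64 (a(O, d) = (-8)**2 = 64)
z(S) = 64/S
(5070 + 32751)/(5000 + 2*z(29)) = (5070 + 32751)/(5000 + 2*(64/29)) = 37821/(5000 + 2*(64*(1/29))) = 37821/(5000 + 2*(64/29)) = 37821/(5000 + 128/29) = 37821/(145128/29) = 37821*(29/145128) = 365603/48376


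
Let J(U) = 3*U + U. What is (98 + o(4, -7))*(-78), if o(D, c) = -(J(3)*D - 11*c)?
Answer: 2106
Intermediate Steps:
J(U) = 4*U
o(D, c) = -12*D + 11*c (o(D, c) = -((4*3)*D - 11*c) = -(12*D - 11*c) = -(-11*c + 12*D) = -12*D + 11*c)
(98 + o(4, -7))*(-78) = (98 + (-12*4 + 11*(-7)))*(-78) = (98 + (-48 - 77))*(-78) = (98 - 125)*(-78) = -27*(-78) = 2106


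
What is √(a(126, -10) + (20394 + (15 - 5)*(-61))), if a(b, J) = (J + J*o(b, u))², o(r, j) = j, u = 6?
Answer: 22*√51 ≈ 157.11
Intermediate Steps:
a(b, J) = 49*J² (a(b, J) = (J + J*6)² = (J + 6*J)² = (7*J)² = 49*J²)
√(a(126, -10) + (20394 + (15 - 5)*(-61))) = √(49*(-10)² + (20394 + (15 - 5)*(-61))) = √(49*100 + (20394 + 10*(-61))) = √(4900 + (20394 - 610)) = √(4900 + 19784) = √24684 = 22*√51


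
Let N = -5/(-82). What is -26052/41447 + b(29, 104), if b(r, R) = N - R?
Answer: -355389045/3398654 ≈ -104.57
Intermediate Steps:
N = 5/82 (N = -1/82*(-5) = 5/82 ≈ 0.060976)
b(r, R) = 5/82 - R
-26052/41447 + b(29, 104) = -26052/41447 + (5/82 - 1*104) = -26052*1/41447 + (5/82 - 104) = -26052/41447 - 8523/82 = -355389045/3398654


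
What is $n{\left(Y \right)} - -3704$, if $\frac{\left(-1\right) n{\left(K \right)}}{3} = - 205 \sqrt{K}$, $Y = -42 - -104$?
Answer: $3704 + 615 \sqrt{62} \approx 8546.5$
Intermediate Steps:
$Y = 62$ ($Y = -42 + 104 = 62$)
$n{\left(K \right)} = 615 \sqrt{K}$ ($n{\left(K \right)} = - 3 \left(- 205 \sqrt{K}\right) = 615 \sqrt{K}$)
$n{\left(Y \right)} - -3704 = 615 \sqrt{62} - -3704 = 615 \sqrt{62} + 3704 = 3704 + 615 \sqrt{62}$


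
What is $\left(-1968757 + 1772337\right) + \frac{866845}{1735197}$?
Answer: $- \frac{340826527895}{1735197} \approx -1.9642 \cdot 10^{5}$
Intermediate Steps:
$\left(-1968757 + 1772337\right) + \frac{866845}{1735197} = -196420 + 866845 \cdot \frac{1}{1735197} = -196420 + \frac{866845}{1735197} = - \frac{340826527895}{1735197}$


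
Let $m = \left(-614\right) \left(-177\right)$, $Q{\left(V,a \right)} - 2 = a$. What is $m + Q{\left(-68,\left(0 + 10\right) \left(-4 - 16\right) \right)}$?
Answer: $108480$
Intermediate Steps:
$Q{\left(V,a \right)} = 2 + a$
$m = 108678$
$m + Q{\left(-68,\left(0 + 10\right) \left(-4 - 16\right) \right)} = 108678 + \left(2 + \left(0 + 10\right) \left(-4 - 16\right)\right) = 108678 + \left(2 + 10 \left(-20\right)\right) = 108678 + \left(2 - 200\right) = 108678 - 198 = 108480$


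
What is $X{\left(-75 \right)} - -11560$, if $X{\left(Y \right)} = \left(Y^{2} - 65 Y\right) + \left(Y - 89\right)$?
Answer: $21896$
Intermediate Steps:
$X{\left(Y \right)} = -89 + Y^{2} - 64 Y$ ($X{\left(Y \right)} = \left(Y^{2} - 65 Y\right) + \left(Y - 89\right) = \left(Y^{2} - 65 Y\right) + \left(-89 + Y\right) = -89 + Y^{2} - 64 Y$)
$X{\left(-75 \right)} - -11560 = \left(-89 + \left(-75\right)^{2} - -4800\right) - -11560 = \left(-89 + 5625 + 4800\right) + 11560 = 10336 + 11560 = 21896$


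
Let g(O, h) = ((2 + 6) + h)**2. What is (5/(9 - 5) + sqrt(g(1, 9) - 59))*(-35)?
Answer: -175/4 - 35*sqrt(230) ≈ -574.55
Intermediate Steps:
g(O, h) = (8 + h)**2
(5/(9 - 5) + sqrt(g(1, 9) - 59))*(-35) = (5/(9 - 5) + sqrt((8 + 9)**2 - 59))*(-35) = (5/4 + sqrt(17**2 - 59))*(-35) = ((1/4)*5 + sqrt(289 - 59))*(-35) = (5/4 + sqrt(230))*(-35) = -175/4 - 35*sqrt(230)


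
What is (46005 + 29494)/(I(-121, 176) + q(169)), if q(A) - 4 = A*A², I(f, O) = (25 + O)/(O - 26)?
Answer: 3774950/241340717 ≈ 0.015642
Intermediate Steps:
I(f, O) = (25 + O)/(-26 + O)
q(A) = 4 + A³ (q(A) = 4 + A*A² = 4 + A³)
(46005 + 29494)/(I(-121, 176) + q(169)) = (46005 + 29494)/((25 + 176)/(-26 + 176) + (4 + 169³)) = 75499/(201/150 + (4 + 4826809)) = 75499/((1/150)*201 + 4826813) = 75499/(67/50 + 4826813) = 75499/(241340717/50) = 75499*(50/241340717) = 3774950/241340717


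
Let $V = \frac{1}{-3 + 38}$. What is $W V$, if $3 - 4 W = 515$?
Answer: $- \frac{128}{35} \approx -3.6571$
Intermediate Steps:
$W = -128$ ($W = \frac{3}{4} - \frac{515}{4} = -128$)
$V = \frac{1}{35} \approx 0.028571$
$W V = \left(-128\right) \frac{1}{35} = - \frac{128}{35}$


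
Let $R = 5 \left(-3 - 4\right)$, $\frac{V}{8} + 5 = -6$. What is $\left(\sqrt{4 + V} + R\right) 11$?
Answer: $-385 + 22 i \sqrt{21} \approx -385.0 + 100.82 i$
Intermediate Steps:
$V = -88$ ($V = -40 + 8 \left(-6\right) = -40 - 48 = -88$)
$R = -35$ ($R = 5 \left(-7\right) = -35$)
$\left(\sqrt{4 + V} + R\right) 11 = \left(\sqrt{4 - 88} - 35\right) 11 = \left(\sqrt{-84} - 35\right) 11 = \left(2 i \sqrt{21} - 35\right) 11 = \left(-35 + 2 i \sqrt{21}\right) 11 = -385 + 22 i \sqrt{21}$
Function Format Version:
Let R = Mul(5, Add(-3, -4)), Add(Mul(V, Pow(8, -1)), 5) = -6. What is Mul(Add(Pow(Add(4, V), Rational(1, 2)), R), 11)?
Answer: Add(-385, Mul(22, I, Pow(21, Rational(1, 2)))) ≈ Add(-385.00, Mul(100.82, I))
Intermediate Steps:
V = -88 (V = Add(-40, Mul(8, -6)) = Add(-40, -48) = -88)
R = -35 (R = Mul(5, -7) = -35)
Mul(Add(Pow(Add(4, V), Rational(1, 2)), R), 11) = Mul(Add(Pow(Add(4, -88), Rational(1, 2)), -35), 11) = Mul(Add(Pow(-84, Rational(1, 2)), -35), 11) = Mul(Add(Mul(2, I, Pow(21, Rational(1, 2))), -35), 11) = Mul(Add(-35, Mul(2, I, Pow(21, Rational(1, 2)))), 11) = Add(-385, Mul(22, I, Pow(21, Rational(1, 2))))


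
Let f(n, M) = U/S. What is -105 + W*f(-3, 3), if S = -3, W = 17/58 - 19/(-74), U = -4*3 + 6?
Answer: -111485/1073 ≈ -103.90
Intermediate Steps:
U = -6 (U = -12 + 6 = -6)
W = 590/1073 (W = 17*(1/58) - 19*(-1/74) = 17/58 + 19/74 = 590/1073 ≈ 0.54986)
f(n, M) = 2 (f(n, M) = -6/(-3) = -6*(-⅓) = 2)
-105 + W*f(-3, 3) = -105 + (590/1073)*2 = -105 + 1180/1073 = -111485/1073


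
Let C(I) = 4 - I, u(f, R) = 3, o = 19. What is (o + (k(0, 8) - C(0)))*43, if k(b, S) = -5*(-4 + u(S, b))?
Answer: 860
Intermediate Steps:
k(b, S) = 5 (k(b, S) = -5*(-4 + 3) = -5*(-1) = 5)
(o + (k(0, 8) - C(0)))*43 = (19 + (5 - (4 - 1*0)))*43 = (19 + (5 - (4 + 0)))*43 = (19 + (5 - 1*4))*43 = (19 + (5 - 4))*43 = (19 + 1)*43 = 20*43 = 860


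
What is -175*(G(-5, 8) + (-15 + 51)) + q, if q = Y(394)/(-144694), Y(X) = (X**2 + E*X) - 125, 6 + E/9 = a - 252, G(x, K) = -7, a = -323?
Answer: -732416935/144694 ≈ -5061.8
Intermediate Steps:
E = -5229 (E = -54 + 9*(-323 - 252) = -54 + 9*(-575) = -54 - 5175 = -5229)
Y(X) = -125 + X**2 - 5229*X (Y(X) = (X**2 - 5229*X) - 125 = -125 + X**2 - 5229*X)
q = 1905115/144694 (q = (-125 + 394**2 - 5229*394)/(-144694) = (-125 + 155236 - 2060226)*(-1/144694) = -1905115*(-1/144694) = 1905115/144694 ≈ 13.167)
-175*(G(-5, 8) + (-15 + 51)) + q = -175*(-7 + (-15 + 51)) + 1905115/144694 = -175*(-7 + 36) + 1905115/144694 = -175*29 + 1905115/144694 = -5075 + 1905115/144694 = -732416935/144694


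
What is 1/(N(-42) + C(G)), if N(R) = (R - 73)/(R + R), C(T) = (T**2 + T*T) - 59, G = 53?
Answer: 84/467071 ≈ 0.00017984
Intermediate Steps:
C(T) = -59 + 2*T**2 (C(T) = (T**2 + T**2) - 59 = 2*T**2 - 59 = -59 + 2*T**2)
N(R) = (-73 + R)/(2*R) (N(R) = (-73 + R)/((2*R)) = (-73 + R)*(1/(2*R)) = (-73 + R)/(2*R))
1/(N(-42) + C(G)) = 1/((1/2)*(-73 - 42)/(-42) + (-59 + 2*53**2)) = 1/((1/2)*(-1/42)*(-115) + (-59 + 2*2809)) = 1/(115/84 + (-59 + 5618)) = 1/(115/84 + 5559) = 1/(467071/84) = 84/467071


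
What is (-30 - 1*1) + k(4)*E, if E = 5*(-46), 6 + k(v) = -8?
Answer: 3189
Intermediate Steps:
k(v) = -14 (k(v) = -6 - 8 = -14)
E = -230
(-30 - 1*1) + k(4)*E = (-30 - 1*1) - 14*(-230) = (-30 - 1) + 3220 = -31 + 3220 = 3189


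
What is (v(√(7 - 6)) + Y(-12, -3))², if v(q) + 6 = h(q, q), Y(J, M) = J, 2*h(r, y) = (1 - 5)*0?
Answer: 324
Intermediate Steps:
h(r, y) = 0 (h(r, y) = ((1 - 5)*0)/2 = (-4*0)/2 = (½)*0 = 0)
v(q) = -6 (v(q) = -6 + 0 = -6)
(v(√(7 - 6)) + Y(-12, -3))² = (-6 - 12)² = (-18)² = 324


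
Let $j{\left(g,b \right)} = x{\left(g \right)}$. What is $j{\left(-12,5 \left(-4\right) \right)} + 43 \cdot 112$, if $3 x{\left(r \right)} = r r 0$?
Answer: $4816$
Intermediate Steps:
$x{\left(r \right)} = 0$ ($x{\left(r \right)} = \frac{r r 0}{3} = \frac{r^{2} \cdot 0}{3} = \frac{1}{3} \cdot 0 = 0$)
$j{\left(g,b \right)} = 0$
$j{\left(-12,5 \left(-4\right) \right)} + 43 \cdot 112 = 0 + 43 \cdot 112 = 0 + 4816 = 4816$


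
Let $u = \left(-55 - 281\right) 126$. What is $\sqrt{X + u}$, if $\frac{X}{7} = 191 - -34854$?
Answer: $\sqrt{202979} \approx 450.53$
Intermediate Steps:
$u = -42336$ ($u = \left(-336\right) 126 = -42336$)
$X = 245315$ ($X = 7 \left(191 - -34854\right) = 7 \left(191 + 34854\right) = 7 \cdot 35045 = 245315$)
$\sqrt{X + u} = \sqrt{245315 - 42336} = \sqrt{202979}$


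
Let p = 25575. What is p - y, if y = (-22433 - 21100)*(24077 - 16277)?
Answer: 339582975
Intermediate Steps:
y = -339557400 (y = -43533*7800 = -339557400)
p - y = 25575 - 1*(-339557400) = 25575 + 339557400 = 339582975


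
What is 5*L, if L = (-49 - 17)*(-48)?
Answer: 15840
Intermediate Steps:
L = 3168 (L = -66*(-48) = 3168)
5*L = 5*3168 = 15840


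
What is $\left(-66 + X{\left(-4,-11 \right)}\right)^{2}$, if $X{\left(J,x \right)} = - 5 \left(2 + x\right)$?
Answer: $441$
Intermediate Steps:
$X{\left(J,x \right)} = -10 - 5 x$
$\left(-66 + X{\left(-4,-11 \right)}\right)^{2} = \left(-66 - -45\right)^{2} = \left(-66 + \left(-10 + 55\right)\right)^{2} = \left(-66 + 45\right)^{2} = \left(-21\right)^{2} = 441$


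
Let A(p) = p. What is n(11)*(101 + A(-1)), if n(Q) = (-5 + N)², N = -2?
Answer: 4900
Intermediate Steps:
n(Q) = 49 (n(Q) = (-5 - 2)² = (-7)² = 49)
n(11)*(101 + A(-1)) = 49*(101 - 1) = 49*100 = 4900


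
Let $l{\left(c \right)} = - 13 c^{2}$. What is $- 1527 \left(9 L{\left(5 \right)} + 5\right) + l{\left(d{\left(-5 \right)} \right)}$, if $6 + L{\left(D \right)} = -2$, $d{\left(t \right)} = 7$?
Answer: $101672$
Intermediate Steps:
$L{\left(D \right)} = -8$ ($L{\left(D \right)} = -6 - 2 = -8$)
$- 1527 \left(9 L{\left(5 \right)} + 5\right) + l{\left(d{\left(-5 \right)} \right)} = - 1527 \left(9 \left(-8\right) + 5\right) - 13 \cdot 7^{2} = - 1527 \left(-72 + 5\right) - 637 = \left(-1527\right) \left(-67\right) - 637 = 102309 - 637 = 101672$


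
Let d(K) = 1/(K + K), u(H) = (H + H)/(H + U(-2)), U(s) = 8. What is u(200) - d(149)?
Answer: 7437/3874 ≈ 1.9197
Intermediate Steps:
u(H) = 2*H/(8 + H) (u(H) = (H + H)/(H + 8) = (2*H)/(8 + H) = 2*H/(8 + H))
d(K) = 1/(2*K)
u(200) - d(149) = 2*200/(8 + 200) - 1/(2*149) = 2*200/208 - 1/(2*149) = 2*200*(1/208) - 1*1/298 = 25/13 - 1/298 = 7437/3874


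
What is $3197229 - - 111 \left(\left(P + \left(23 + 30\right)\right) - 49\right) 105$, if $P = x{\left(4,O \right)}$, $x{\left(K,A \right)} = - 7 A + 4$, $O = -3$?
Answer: $3535224$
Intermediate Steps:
$x{\left(K,A \right)} = 4 - 7 A$
$P = 25$ ($P = 4 - -21 = 4 + 21 = 25$)
$3197229 - - 111 \left(\left(P + \left(23 + 30\right)\right) - 49\right) 105 = 3197229 - - 111 \left(\left(25 + \left(23 + 30\right)\right) - 49\right) 105 = 3197229 - - 111 \left(\left(25 + 53\right) - 49\right) 105 = 3197229 - - 111 \left(78 - 49\right) 105 = 3197229 - \left(-111\right) 29 \cdot 105 = 3197229 - \left(-3219\right) 105 = 3197229 - -337995 = 3197229 + 337995 = 3535224$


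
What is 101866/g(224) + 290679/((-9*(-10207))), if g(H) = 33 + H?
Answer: 3144140287/7869597 ≈ 399.53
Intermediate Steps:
101866/g(224) + 290679/((-9*(-10207))) = 101866/(33 + 224) + 290679/((-9*(-10207))) = 101866/257 + 290679/91863 = 101866*(1/257) + 290679*(1/91863) = 101866/257 + 96893/30621 = 3144140287/7869597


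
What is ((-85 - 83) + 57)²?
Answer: 12321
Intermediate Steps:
((-85 - 83) + 57)² = (-168 + 57)² = (-111)² = 12321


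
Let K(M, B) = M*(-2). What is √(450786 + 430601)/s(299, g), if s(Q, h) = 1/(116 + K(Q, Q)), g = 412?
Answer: -482*√881387 ≈ -4.5251e+5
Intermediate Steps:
K(M, B) = -2*M
s(Q, h) = 1/(116 - 2*Q)
√(450786 + 430601)/s(299, g) = √(450786 + 430601)/((-1/(-116 + 2*299))) = √881387/((-1/(-116 + 598))) = √881387/((-1/482)) = √881387/((-1*1/482)) = √881387/(-1/482) = √881387*(-482) = -482*√881387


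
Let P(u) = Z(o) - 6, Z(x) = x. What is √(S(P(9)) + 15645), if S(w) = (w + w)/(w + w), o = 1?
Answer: √15646 ≈ 125.08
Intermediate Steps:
P(u) = -5 (P(u) = 1 - 6 = -5)
S(w) = 1 (S(w) = (2*w)/((2*w)) = (2*w)*(1/(2*w)) = 1)
√(S(P(9)) + 15645) = √(1 + 15645) = √15646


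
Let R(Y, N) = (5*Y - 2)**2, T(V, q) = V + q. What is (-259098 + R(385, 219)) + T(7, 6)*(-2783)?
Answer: 3402652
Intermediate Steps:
R(Y, N) = (-2 + 5*Y)**2
(-259098 + R(385, 219)) + T(7, 6)*(-2783) = (-259098 + (-2 + 5*385)**2) + (7 + 6)*(-2783) = (-259098 + (-2 + 1925)**2) + 13*(-2783) = (-259098 + 1923**2) - 36179 = (-259098 + 3697929) - 36179 = 3438831 - 36179 = 3402652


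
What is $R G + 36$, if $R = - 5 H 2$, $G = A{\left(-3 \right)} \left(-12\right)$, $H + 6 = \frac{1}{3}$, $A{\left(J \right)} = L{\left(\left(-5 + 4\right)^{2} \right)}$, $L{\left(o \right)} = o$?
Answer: $-644$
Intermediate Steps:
$A{\left(J \right)} = 1$ ($A{\left(J \right)} = \left(-5 + 4\right)^{2} = \left(-1\right)^{2} = 1$)
$H = - \frac{17}{3}$ ($H = -6 + \frac{1}{3} = - \frac{17}{3} \approx -5.6667$)
$G = -12$ ($G = 1 \left(-12\right) = -12$)
$R = \frac{170}{3}$ ($R = \left(-5\right) \left(- \frac{17}{3}\right) 2 = \frac{85}{3} \cdot 2 = \frac{170}{3} \approx 56.667$)
$R G + 36 = \frac{170}{3} \left(-12\right) + 36 = -680 + 36 = -644$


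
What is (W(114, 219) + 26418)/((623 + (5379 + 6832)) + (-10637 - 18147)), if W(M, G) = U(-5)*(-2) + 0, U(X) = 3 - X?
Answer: -13201/7975 ≈ -1.6553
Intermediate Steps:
W(M, G) = -16 (W(M, G) = (3 - 1*(-5))*(-2) + 0 = (3 + 5)*(-2) + 0 = 8*(-2) + 0 = -16 + 0 = -16)
(W(114, 219) + 26418)/((623 + (5379 + 6832)) + (-10637 - 18147)) = (-16 + 26418)/((623 + (5379 + 6832)) + (-10637 - 18147)) = 26402/((623 + 12211) - 28784) = 26402/(12834 - 28784) = 26402/(-15950) = 26402*(-1/15950) = -13201/7975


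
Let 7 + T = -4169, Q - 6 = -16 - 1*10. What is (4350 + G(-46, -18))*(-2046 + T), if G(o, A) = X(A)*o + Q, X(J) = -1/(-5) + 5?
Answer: -127264788/5 ≈ -2.5453e+7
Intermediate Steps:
X(J) = 26/5 (X(J) = -1*(-⅕) + 5 = ⅕ + 5 = 26/5)
Q = -20 (Q = 6 + (-16 - 1*10) = 6 + (-16 - 10) = 6 - 26 = -20)
T = -4176 (T = -7 - 4169 = -4176)
G(o, A) = -20 + 26*o/5 (G(o, A) = 26*o/5 - 20 = -20 + 26*o/5)
(4350 + G(-46, -18))*(-2046 + T) = (4350 + (-20 + (26/5)*(-46)))*(-2046 - 4176) = (4350 + (-20 - 1196/5))*(-6222) = (4350 - 1296/5)*(-6222) = (20454/5)*(-6222) = -127264788/5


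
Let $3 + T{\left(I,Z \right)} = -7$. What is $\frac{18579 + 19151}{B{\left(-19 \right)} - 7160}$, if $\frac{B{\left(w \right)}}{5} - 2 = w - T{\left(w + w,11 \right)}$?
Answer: $- \frac{7546}{1439} \approx -5.2439$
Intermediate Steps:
$T{\left(I,Z \right)} = -10$ ($T{\left(I,Z \right)} = -3 - 7 = -10$)
$B{\left(w \right)} = 60 + 5 w$ ($B{\left(w \right)} = 10 + 5 \left(w - -10\right) = 10 + 5 \left(w + 10\right) = 10 + 5 \left(10 + w\right) = 10 + \left(50 + 5 w\right) = 60 + 5 w$)
$\frac{18579 + 19151}{B{\left(-19 \right)} - 7160} = \frac{18579 + 19151}{\left(60 + 5 \left(-19\right)\right) - 7160} = \frac{37730}{\left(60 - 95\right) - 7160} = \frac{37730}{-35 - 7160} = \frac{37730}{-7195} = 37730 \left(- \frac{1}{7195}\right) = - \frac{7546}{1439}$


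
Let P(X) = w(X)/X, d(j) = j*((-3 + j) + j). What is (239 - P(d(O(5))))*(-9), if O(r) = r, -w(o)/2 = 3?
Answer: -75339/35 ≈ -2152.5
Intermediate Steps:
w(o) = -6 (w(o) = -2*3 = -6)
d(j) = j*(-3 + 2*j)
P(X) = -6/X
(239 - P(d(O(5))))*(-9) = (239 - (-6)/(5*(-3 + 2*5)))*(-9) = (239 - (-6)/(5*(-3 + 10)))*(-9) = (239 - (-6)/(5*7))*(-9) = (239 - (-6)/35)*(-9) = (239 - 1*(-6/35))*(-9) = (239 + 6/35)*(-9) = (8371/35)*(-9) = -75339/35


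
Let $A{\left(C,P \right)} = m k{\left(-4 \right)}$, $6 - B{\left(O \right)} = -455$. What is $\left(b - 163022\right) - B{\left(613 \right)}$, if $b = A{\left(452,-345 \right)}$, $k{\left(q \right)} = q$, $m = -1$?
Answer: $-163479$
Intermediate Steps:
$B{\left(O \right)} = 461$ ($B{\left(O \right)} = 6 - -455 = 6 + 455 = 461$)
$A{\left(C,P \right)} = 4$ ($A{\left(C,P \right)} = \left(-1\right) \left(-4\right) = 4$)
$b = 4$
$\left(b - 163022\right) - B{\left(613 \right)} = \left(4 - 163022\right) - 461 = -163018 - 461 = -163479$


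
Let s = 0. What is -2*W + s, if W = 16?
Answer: -32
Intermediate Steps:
-2*W + s = -2*16 + 0 = -32 + 0 = -32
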